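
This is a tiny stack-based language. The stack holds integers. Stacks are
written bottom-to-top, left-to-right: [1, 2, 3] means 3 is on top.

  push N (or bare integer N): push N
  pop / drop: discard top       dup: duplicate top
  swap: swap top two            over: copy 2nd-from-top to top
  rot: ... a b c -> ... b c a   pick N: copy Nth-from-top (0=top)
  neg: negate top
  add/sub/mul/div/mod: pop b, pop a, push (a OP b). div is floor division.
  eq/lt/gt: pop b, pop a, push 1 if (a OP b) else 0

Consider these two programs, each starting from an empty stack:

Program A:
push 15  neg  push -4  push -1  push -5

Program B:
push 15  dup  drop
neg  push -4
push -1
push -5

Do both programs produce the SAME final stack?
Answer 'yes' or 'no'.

Answer: yes

Derivation:
Program A trace:
  After 'push 15': [15]
  After 'neg': [-15]
  After 'push -4': [-15, -4]
  After 'push -1': [-15, -4, -1]
  After 'push -5': [-15, -4, -1, -5]
Program A final stack: [-15, -4, -1, -5]

Program B trace:
  After 'push 15': [15]
  After 'dup': [15, 15]
  After 'drop': [15]
  After 'neg': [-15]
  After 'push -4': [-15, -4]
  After 'push -1': [-15, -4, -1]
  After 'push -5': [-15, -4, -1, -5]
Program B final stack: [-15, -4, -1, -5]
Same: yes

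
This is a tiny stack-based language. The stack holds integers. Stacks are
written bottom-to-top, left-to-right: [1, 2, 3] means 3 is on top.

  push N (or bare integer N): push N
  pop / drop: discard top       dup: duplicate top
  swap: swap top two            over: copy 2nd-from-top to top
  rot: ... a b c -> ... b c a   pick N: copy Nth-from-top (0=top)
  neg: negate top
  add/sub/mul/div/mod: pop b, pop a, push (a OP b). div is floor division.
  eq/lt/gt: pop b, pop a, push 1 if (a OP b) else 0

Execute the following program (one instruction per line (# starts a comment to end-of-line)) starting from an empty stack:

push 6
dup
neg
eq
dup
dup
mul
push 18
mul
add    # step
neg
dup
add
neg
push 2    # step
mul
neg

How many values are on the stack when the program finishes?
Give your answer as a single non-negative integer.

Answer: 1

Derivation:
After 'push 6': stack = [6] (depth 1)
After 'dup': stack = [6, 6] (depth 2)
After 'neg': stack = [6, -6] (depth 2)
After 'eq': stack = [0] (depth 1)
After 'dup': stack = [0, 0] (depth 2)
After 'dup': stack = [0, 0, 0] (depth 3)
After 'mul': stack = [0, 0] (depth 2)
After 'push 18': stack = [0, 0, 18] (depth 3)
After 'mul': stack = [0, 0] (depth 2)
After 'add': stack = [0] (depth 1)
After 'neg': stack = [0] (depth 1)
After 'dup': stack = [0, 0] (depth 2)
After 'add': stack = [0] (depth 1)
After 'neg': stack = [0] (depth 1)
After 'push 2': stack = [0, 2] (depth 2)
After 'mul': stack = [0] (depth 1)
After 'neg': stack = [0] (depth 1)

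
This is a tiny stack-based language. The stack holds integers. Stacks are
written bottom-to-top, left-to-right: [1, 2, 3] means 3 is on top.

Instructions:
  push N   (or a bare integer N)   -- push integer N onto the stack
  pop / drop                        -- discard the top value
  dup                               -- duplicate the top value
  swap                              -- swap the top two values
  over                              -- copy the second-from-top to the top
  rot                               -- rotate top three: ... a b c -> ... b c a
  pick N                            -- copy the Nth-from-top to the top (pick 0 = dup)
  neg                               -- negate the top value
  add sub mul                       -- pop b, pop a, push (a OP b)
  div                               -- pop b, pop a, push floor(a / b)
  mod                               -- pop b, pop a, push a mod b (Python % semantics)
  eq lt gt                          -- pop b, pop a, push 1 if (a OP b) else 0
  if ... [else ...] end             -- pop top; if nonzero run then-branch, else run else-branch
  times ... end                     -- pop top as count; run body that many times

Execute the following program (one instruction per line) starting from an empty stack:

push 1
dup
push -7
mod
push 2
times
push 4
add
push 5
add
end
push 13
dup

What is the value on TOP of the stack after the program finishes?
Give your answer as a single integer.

Answer: 13

Derivation:
After 'push 1': [1]
After 'dup': [1, 1]
After 'push -7': [1, 1, -7]
After 'mod': [1, -6]
After 'push 2': [1, -6, 2]
After 'times': [1, -6]
After 'push 4': [1, -6, 4]
After 'add': [1, -2]
After 'push 5': [1, -2, 5]
After 'add': [1, 3]
After 'push 4': [1, 3, 4]
After 'add': [1, 7]
After 'push 5': [1, 7, 5]
After 'add': [1, 12]
After 'push 13': [1, 12, 13]
After 'dup': [1, 12, 13, 13]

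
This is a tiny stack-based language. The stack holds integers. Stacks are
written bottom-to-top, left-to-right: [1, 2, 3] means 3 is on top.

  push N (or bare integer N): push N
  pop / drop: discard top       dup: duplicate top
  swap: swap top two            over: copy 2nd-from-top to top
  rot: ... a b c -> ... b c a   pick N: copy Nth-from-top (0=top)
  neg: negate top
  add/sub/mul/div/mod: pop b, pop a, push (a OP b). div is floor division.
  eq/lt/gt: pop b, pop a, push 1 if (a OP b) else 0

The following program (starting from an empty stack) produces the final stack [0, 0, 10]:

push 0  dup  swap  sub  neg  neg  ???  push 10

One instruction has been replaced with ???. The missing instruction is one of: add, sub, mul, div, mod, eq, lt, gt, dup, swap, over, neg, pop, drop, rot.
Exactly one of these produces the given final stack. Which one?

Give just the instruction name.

Stack before ???: [0]
Stack after ???:  [0, 0]
The instruction that transforms [0] -> [0, 0] is: dup

Answer: dup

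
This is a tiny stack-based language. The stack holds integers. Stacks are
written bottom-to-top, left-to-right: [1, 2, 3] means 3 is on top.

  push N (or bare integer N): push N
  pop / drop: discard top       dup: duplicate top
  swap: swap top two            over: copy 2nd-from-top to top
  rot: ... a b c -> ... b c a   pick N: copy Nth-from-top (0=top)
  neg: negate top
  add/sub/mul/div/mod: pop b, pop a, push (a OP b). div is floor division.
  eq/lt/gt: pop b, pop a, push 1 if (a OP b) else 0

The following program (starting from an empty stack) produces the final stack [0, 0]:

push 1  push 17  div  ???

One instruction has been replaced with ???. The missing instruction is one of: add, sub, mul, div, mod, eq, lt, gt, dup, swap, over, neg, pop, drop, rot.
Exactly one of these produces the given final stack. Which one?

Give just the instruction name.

Stack before ???: [0]
Stack after ???:  [0, 0]
The instruction that transforms [0] -> [0, 0] is: dup

Answer: dup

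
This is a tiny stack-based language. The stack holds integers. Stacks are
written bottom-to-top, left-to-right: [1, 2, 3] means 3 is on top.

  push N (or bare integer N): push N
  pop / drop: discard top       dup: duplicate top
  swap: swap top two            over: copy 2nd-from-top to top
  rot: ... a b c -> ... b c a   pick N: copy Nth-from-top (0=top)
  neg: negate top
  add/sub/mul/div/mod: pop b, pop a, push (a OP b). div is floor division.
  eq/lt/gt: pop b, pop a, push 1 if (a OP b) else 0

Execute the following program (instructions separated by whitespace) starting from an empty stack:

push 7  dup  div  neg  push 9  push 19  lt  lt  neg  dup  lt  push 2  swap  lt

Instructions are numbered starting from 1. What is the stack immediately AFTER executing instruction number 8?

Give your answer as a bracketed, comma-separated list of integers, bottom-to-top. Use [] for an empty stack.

Step 1 ('push 7'): [7]
Step 2 ('dup'): [7, 7]
Step 3 ('div'): [1]
Step 4 ('neg'): [-1]
Step 5 ('push 9'): [-1, 9]
Step 6 ('push 19'): [-1, 9, 19]
Step 7 ('lt'): [-1, 1]
Step 8 ('lt'): [1]

Answer: [1]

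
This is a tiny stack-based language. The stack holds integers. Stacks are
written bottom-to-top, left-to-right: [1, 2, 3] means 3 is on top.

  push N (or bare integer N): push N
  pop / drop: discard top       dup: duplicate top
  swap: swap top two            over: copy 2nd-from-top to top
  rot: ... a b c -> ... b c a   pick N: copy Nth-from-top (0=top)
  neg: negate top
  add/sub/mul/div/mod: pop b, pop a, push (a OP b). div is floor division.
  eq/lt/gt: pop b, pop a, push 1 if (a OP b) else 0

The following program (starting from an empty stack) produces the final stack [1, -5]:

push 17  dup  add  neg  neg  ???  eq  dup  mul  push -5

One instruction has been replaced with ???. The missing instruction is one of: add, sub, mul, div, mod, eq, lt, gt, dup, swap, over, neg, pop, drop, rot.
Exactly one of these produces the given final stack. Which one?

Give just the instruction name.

Stack before ???: [34]
Stack after ???:  [34, 34]
The instruction that transforms [34] -> [34, 34] is: dup

Answer: dup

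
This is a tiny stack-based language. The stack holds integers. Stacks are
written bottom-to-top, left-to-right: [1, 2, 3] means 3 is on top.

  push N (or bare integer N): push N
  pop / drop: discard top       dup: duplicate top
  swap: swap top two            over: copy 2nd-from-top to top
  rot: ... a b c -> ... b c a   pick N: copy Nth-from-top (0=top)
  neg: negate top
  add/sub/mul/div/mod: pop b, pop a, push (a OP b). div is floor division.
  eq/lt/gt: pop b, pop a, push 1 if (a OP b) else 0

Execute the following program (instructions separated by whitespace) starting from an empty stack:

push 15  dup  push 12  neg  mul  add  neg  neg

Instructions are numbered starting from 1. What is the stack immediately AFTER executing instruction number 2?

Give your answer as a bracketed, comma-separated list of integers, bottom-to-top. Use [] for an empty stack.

Answer: [15, 15]

Derivation:
Step 1 ('push 15'): [15]
Step 2 ('dup'): [15, 15]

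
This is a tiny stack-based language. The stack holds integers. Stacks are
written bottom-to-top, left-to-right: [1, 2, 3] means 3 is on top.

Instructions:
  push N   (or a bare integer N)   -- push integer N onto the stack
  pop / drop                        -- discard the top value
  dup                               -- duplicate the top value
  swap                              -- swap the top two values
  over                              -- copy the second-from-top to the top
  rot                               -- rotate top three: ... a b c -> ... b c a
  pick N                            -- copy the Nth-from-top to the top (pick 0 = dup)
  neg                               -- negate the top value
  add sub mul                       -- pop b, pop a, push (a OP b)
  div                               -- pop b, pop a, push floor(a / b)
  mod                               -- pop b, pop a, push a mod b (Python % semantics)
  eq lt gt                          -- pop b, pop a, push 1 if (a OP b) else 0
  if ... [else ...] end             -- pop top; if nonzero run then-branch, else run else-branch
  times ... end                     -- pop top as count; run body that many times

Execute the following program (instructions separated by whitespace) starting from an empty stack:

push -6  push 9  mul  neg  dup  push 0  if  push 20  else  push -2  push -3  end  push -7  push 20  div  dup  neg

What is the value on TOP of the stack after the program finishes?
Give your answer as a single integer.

Answer: 1

Derivation:
After 'push -6': [-6]
After 'push 9': [-6, 9]
After 'mul': [-54]
After 'neg': [54]
After 'dup': [54, 54]
After 'push 0': [54, 54, 0]
After 'if': [54, 54]
After 'push -2': [54, 54, -2]
After 'push -3': [54, 54, -2, -3]
After 'push -7': [54, 54, -2, -3, -7]
After 'push 20': [54, 54, -2, -3, -7, 20]
After 'div': [54, 54, -2, -3, -1]
After 'dup': [54, 54, -2, -3, -1, -1]
After 'neg': [54, 54, -2, -3, -1, 1]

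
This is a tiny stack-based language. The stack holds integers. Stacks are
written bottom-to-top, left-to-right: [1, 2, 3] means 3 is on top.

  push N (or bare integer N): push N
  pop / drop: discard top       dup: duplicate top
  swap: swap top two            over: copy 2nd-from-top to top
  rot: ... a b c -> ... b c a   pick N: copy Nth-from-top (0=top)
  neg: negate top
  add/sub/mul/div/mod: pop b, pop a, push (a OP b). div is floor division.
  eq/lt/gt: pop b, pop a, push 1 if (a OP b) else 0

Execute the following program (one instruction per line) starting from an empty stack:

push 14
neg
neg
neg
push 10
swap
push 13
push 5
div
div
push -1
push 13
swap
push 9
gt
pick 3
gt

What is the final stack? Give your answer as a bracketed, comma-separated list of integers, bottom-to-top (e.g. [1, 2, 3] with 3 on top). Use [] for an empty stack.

After 'push 14': [14]
After 'neg': [-14]
After 'neg': [14]
After 'neg': [-14]
After 'push 10': [-14, 10]
After 'swap': [10, -14]
After 'push 13': [10, -14, 13]
After 'push 5': [10, -14, 13, 5]
After 'div': [10, -14, 2]
After 'div': [10, -7]
After 'push -1': [10, -7, -1]
After 'push 13': [10, -7, -1, 13]
After 'swap': [10, -7, 13, -1]
After 'push 9': [10, -7, 13, -1, 9]
After 'gt': [10, -7, 13, 0]
After 'pick 3': [10, -7, 13, 0, 10]
After 'gt': [10, -7, 13, 0]

Answer: [10, -7, 13, 0]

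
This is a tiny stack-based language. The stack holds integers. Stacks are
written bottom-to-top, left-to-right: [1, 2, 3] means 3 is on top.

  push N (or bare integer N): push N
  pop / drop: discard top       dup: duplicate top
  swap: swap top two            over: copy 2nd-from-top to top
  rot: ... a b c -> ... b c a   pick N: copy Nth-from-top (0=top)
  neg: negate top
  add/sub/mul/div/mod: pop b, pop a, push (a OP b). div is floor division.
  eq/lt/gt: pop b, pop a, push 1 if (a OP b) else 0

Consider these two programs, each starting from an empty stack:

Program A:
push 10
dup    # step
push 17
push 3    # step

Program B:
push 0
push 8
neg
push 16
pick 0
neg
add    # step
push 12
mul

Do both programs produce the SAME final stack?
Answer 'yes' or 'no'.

Program A trace:
  After 'push 10': [10]
  After 'dup': [10, 10]
  After 'push 17': [10, 10, 17]
  After 'push 3': [10, 10, 17, 3]
Program A final stack: [10, 10, 17, 3]

Program B trace:
  After 'push 0': [0]
  After 'push 8': [0, 8]
  After 'neg': [0, -8]
  After 'push 16': [0, -8, 16]
  After 'pick 0': [0, -8, 16, 16]
  After 'neg': [0, -8, 16, -16]
  After 'add': [0, -8, 0]
  After 'push 12': [0, -8, 0, 12]
  After 'mul': [0, -8, 0]
Program B final stack: [0, -8, 0]
Same: no

Answer: no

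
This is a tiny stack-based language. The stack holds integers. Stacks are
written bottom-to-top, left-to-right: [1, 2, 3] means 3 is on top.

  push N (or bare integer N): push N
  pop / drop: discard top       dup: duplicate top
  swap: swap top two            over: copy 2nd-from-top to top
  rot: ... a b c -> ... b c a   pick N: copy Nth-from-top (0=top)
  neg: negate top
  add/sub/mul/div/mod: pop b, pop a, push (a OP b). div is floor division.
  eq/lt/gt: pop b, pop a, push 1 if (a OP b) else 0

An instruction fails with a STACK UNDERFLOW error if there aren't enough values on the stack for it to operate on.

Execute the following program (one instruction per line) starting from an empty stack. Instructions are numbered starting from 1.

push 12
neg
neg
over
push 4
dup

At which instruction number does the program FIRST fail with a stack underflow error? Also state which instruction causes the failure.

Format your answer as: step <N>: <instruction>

Step 1 ('push 12'): stack = [12], depth = 1
Step 2 ('neg'): stack = [-12], depth = 1
Step 3 ('neg'): stack = [12], depth = 1
Step 4 ('over'): needs 2 value(s) but depth is 1 — STACK UNDERFLOW

Answer: step 4: over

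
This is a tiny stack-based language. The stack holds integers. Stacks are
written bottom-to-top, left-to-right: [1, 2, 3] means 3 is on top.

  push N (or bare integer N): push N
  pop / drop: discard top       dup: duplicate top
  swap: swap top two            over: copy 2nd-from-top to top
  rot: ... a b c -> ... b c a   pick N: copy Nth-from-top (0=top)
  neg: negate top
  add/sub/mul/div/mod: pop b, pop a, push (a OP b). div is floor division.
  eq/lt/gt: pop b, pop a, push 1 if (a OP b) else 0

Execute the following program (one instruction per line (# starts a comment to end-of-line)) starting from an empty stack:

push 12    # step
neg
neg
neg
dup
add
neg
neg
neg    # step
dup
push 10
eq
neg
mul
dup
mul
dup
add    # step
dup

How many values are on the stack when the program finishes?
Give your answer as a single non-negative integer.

Answer: 2

Derivation:
After 'push 12': stack = [12] (depth 1)
After 'neg': stack = [-12] (depth 1)
After 'neg': stack = [12] (depth 1)
After 'neg': stack = [-12] (depth 1)
After 'dup': stack = [-12, -12] (depth 2)
After 'add': stack = [-24] (depth 1)
After 'neg': stack = [24] (depth 1)
After 'neg': stack = [-24] (depth 1)
After 'neg': stack = [24] (depth 1)
After 'dup': stack = [24, 24] (depth 2)
After 'push 10': stack = [24, 24, 10] (depth 3)
After 'eq': stack = [24, 0] (depth 2)
After 'neg': stack = [24, 0] (depth 2)
After 'mul': stack = [0] (depth 1)
After 'dup': stack = [0, 0] (depth 2)
After 'mul': stack = [0] (depth 1)
After 'dup': stack = [0, 0] (depth 2)
After 'add': stack = [0] (depth 1)
After 'dup': stack = [0, 0] (depth 2)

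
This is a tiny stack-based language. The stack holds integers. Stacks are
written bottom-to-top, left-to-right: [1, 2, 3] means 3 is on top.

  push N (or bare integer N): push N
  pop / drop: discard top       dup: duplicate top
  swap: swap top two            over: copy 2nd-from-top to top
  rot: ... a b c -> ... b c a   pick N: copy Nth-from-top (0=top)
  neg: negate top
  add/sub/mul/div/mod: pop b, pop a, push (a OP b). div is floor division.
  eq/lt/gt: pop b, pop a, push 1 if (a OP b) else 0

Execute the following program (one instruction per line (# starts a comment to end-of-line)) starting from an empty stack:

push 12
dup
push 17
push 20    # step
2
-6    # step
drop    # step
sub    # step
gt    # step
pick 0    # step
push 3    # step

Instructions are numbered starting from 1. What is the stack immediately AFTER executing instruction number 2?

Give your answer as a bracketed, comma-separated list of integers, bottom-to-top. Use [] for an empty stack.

Step 1 ('push 12'): [12]
Step 2 ('dup'): [12, 12]

Answer: [12, 12]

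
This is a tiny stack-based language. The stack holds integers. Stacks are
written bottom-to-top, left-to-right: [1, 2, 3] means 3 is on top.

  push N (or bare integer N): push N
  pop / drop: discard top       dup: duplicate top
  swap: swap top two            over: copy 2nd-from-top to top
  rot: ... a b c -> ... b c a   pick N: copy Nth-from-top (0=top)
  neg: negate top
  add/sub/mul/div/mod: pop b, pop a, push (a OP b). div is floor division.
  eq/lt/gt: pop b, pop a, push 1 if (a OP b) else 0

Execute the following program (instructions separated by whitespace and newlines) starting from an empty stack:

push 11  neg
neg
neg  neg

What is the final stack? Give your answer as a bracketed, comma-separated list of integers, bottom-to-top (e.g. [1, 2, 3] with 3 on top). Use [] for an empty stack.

Answer: [11]

Derivation:
After 'push 11': [11]
After 'neg': [-11]
After 'neg': [11]
After 'neg': [-11]
After 'neg': [11]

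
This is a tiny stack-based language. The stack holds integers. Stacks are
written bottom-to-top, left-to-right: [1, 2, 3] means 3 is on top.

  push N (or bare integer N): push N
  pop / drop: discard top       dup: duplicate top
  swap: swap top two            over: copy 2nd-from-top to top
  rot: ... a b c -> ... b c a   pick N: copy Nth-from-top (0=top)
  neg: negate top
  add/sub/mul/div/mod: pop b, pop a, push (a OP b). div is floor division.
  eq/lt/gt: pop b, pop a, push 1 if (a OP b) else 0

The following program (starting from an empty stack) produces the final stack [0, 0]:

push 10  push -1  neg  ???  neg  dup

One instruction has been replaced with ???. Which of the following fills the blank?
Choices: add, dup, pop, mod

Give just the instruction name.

Answer: mod

Derivation:
Stack before ???: [10, 1]
Stack after ???:  [0]
Checking each choice:
  add: produces [-11, -11]
  dup: produces [10, 1, -1, -1]
  pop: produces [-10, -10]
  mod: MATCH


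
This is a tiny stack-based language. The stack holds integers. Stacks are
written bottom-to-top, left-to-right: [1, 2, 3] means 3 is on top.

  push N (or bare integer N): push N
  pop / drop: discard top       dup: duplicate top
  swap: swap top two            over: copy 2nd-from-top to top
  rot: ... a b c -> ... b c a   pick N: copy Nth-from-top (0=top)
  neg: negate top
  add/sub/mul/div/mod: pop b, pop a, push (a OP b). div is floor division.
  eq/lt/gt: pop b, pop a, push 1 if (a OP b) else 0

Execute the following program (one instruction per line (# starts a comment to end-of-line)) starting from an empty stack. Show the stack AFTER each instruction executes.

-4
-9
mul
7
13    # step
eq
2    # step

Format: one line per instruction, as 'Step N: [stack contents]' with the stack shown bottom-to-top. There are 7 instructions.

Step 1: [-4]
Step 2: [-4, -9]
Step 3: [36]
Step 4: [36, 7]
Step 5: [36, 7, 13]
Step 6: [36, 0]
Step 7: [36, 0, 2]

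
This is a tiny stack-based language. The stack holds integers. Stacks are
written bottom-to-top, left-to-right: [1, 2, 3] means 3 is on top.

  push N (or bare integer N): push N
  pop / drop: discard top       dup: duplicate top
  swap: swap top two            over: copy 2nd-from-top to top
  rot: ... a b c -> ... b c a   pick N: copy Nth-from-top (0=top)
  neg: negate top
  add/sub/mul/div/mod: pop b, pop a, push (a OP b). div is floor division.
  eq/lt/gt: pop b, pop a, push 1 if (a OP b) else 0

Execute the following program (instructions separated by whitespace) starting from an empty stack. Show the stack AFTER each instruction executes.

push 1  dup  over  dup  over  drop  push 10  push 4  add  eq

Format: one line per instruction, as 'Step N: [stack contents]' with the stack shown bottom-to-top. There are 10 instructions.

Step 1: [1]
Step 2: [1, 1]
Step 3: [1, 1, 1]
Step 4: [1, 1, 1, 1]
Step 5: [1, 1, 1, 1, 1]
Step 6: [1, 1, 1, 1]
Step 7: [1, 1, 1, 1, 10]
Step 8: [1, 1, 1, 1, 10, 4]
Step 9: [1, 1, 1, 1, 14]
Step 10: [1, 1, 1, 0]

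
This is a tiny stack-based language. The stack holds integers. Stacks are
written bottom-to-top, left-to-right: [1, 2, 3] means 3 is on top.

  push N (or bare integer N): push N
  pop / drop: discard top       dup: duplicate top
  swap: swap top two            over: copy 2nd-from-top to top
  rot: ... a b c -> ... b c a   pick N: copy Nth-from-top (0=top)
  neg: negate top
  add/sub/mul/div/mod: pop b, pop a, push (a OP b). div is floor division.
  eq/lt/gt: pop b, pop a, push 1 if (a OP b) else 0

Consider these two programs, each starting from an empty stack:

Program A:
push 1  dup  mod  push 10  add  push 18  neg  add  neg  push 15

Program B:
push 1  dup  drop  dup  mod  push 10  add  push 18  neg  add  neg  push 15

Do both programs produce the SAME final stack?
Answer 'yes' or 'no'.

Answer: yes

Derivation:
Program A trace:
  After 'push 1': [1]
  After 'dup': [1, 1]
  After 'mod': [0]
  After 'push 10': [0, 10]
  After 'add': [10]
  After 'push 18': [10, 18]
  After 'neg': [10, -18]
  After 'add': [-8]
  After 'neg': [8]
  After 'push 15': [8, 15]
Program A final stack: [8, 15]

Program B trace:
  After 'push 1': [1]
  After 'dup': [1, 1]
  After 'drop': [1]
  After 'dup': [1, 1]
  After 'mod': [0]
  After 'push 10': [0, 10]
  After 'add': [10]
  After 'push 18': [10, 18]
  After 'neg': [10, -18]
  After 'add': [-8]
  After 'neg': [8]
  After 'push 15': [8, 15]
Program B final stack: [8, 15]
Same: yes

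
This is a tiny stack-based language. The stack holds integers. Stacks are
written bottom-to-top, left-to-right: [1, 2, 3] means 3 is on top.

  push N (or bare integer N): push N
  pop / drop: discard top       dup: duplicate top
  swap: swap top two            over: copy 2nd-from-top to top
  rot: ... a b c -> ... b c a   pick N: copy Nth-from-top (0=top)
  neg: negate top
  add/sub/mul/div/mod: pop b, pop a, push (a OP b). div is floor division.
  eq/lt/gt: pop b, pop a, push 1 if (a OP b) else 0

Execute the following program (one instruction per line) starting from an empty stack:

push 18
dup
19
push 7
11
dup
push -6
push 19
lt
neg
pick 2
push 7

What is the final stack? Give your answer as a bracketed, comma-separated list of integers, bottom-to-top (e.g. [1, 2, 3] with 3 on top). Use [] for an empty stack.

Answer: [18, 18, 19, 7, 11, 11, -1, 11, 7]

Derivation:
After 'push 18': [18]
After 'dup': [18, 18]
After 'push 19': [18, 18, 19]
After 'push 7': [18, 18, 19, 7]
After 'push 11': [18, 18, 19, 7, 11]
After 'dup': [18, 18, 19, 7, 11, 11]
After 'push -6': [18, 18, 19, 7, 11, 11, -6]
After 'push 19': [18, 18, 19, 7, 11, 11, -6, 19]
After 'lt': [18, 18, 19, 7, 11, 11, 1]
After 'neg': [18, 18, 19, 7, 11, 11, -1]
After 'pick 2': [18, 18, 19, 7, 11, 11, -1, 11]
After 'push 7': [18, 18, 19, 7, 11, 11, -1, 11, 7]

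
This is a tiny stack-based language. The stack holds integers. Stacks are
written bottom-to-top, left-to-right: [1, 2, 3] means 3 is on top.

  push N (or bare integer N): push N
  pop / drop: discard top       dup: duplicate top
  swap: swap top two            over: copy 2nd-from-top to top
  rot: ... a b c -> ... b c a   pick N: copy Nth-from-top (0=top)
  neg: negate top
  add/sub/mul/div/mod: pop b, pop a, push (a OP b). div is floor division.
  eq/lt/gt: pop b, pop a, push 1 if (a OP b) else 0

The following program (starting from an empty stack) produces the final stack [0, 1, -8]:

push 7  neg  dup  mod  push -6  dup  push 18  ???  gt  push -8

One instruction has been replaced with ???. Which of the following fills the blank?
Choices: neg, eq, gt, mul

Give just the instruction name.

Answer: mul

Derivation:
Stack before ???: [0, -6, -6, 18]
Stack after ???:  [0, -6, -108]
Checking each choice:
  neg: produces [0, -6, 1, -8]
  eq: produces [0, 0, -8]
  gt: produces [0, 0, -8]
  mul: MATCH


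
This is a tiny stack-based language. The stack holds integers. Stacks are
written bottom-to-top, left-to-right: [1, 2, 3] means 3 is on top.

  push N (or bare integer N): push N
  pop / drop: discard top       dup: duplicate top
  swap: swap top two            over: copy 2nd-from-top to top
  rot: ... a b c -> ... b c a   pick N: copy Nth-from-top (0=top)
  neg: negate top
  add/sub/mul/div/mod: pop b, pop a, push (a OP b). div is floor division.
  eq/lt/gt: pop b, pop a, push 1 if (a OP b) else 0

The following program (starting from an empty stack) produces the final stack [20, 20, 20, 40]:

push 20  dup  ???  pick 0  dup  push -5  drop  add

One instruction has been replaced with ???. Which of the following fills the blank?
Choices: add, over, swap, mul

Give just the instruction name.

Answer: over

Derivation:
Stack before ???: [20, 20]
Stack after ???:  [20, 20, 20]
Checking each choice:
  add: produces [40, 80]
  over: MATCH
  swap: produces [20, 20, 40]
  mul: produces [400, 800]


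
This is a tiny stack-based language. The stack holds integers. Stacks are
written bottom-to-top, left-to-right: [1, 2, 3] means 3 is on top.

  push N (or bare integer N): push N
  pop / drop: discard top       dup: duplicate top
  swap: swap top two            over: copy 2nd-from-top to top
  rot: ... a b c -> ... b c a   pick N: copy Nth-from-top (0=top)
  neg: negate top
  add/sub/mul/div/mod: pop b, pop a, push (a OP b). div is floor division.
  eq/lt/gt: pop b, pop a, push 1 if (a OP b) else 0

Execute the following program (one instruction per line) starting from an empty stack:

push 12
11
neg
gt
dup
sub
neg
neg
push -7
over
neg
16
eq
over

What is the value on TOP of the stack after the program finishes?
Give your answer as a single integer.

After 'push 12': [12]
After 'push 11': [12, 11]
After 'neg': [12, -11]
After 'gt': [1]
After 'dup': [1, 1]
After 'sub': [0]
After 'neg': [0]
After 'neg': [0]
After 'push -7': [0, -7]
After 'over': [0, -7, 0]
After 'neg': [0, -7, 0]
After 'push 16': [0, -7, 0, 16]
After 'eq': [0, -7, 0]
After 'over': [0, -7, 0, -7]

Answer: -7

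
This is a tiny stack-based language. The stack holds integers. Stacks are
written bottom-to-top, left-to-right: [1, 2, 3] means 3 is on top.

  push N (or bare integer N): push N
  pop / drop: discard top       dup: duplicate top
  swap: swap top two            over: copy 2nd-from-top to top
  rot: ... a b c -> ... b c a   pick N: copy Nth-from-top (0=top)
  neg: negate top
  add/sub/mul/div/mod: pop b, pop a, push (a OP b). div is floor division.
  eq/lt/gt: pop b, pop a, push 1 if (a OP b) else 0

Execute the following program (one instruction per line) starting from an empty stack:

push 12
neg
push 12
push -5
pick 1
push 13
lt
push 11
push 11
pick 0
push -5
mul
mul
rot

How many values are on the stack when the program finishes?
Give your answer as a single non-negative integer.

Answer: 6

Derivation:
After 'push 12': stack = [12] (depth 1)
After 'neg': stack = [-12] (depth 1)
After 'push 12': stack = [-12, 12] (depth 2)
After 'push -5': stack = [-12, 12, -5] (depth 3)
After 'pick 1': stack = [-12, 12, -5, 12] (depth 4)
After 'push 13': stack = [-12, 12, -5, 12, 13] (depth 5)
After 'lt': stack = [-12, 12, -5, 1] (depth 4)
After 'push 11': stack = [-12, 12, -5, 1, 11] (depth 5)
After 'push 11': stack = [-12, 12, -5, 1, 11, 11] (depth 6)
After 'pick 0': stack = [-12, 12, -5, 1, 11, 11, 11] (depth 7)
After 'push -5': stack = [-12, 12, -5, 1, 11, 11, 11, -5] (depth 8)
After 'mul': stack = [-12, 12, -5, 1, 11, 11, -55] (depth 7)
After 'mul': stack = [-12, 12, -5, 1, 11, -605] (depth 6)
After 'rot': stack = [-12, 12, -5, 11, -605, 1] (depth 6)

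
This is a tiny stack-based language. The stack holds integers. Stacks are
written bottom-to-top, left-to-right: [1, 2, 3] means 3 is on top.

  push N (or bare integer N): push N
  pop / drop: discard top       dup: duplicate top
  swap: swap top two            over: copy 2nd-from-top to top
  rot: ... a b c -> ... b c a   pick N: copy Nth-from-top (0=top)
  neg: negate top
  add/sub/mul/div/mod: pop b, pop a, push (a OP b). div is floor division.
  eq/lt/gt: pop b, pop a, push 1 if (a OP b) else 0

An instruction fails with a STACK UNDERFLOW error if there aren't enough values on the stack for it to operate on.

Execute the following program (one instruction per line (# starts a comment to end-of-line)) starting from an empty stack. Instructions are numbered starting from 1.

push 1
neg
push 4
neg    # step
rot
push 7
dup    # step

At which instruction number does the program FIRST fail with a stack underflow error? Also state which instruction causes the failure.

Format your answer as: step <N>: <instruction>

Answer: step 5: rot

Derivation:
Step 1 ('push 1'): stack = [1], depth = 1
Step 2 ('neg'): stack = [-1], depth = 1
Step 3 ('push 4'): stack = [-1, 4], depth = 2
Step 4 ('neg'): stack = [-1, -4], depth = 2
Step 5 ('rot'): needs 3 value(s) but depth is 2 — STACK UNDERFLOW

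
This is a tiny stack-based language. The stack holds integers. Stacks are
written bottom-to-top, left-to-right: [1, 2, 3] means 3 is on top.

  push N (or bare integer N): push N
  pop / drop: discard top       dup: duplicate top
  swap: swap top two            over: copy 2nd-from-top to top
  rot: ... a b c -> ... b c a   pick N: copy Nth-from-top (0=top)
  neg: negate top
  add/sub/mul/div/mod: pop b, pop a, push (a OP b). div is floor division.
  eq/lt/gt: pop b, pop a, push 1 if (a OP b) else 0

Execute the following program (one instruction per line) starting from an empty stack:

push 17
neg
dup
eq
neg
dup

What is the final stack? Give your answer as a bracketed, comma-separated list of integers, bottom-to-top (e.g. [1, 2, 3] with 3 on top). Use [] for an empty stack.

After 'push 17': [17]
After 'neg': [-17]
After 'dup': [-17, -17]
After 'eq': [1]
After 'neg': [-1]
After 'dup': [-1, -1]

Answer: [-1, -1]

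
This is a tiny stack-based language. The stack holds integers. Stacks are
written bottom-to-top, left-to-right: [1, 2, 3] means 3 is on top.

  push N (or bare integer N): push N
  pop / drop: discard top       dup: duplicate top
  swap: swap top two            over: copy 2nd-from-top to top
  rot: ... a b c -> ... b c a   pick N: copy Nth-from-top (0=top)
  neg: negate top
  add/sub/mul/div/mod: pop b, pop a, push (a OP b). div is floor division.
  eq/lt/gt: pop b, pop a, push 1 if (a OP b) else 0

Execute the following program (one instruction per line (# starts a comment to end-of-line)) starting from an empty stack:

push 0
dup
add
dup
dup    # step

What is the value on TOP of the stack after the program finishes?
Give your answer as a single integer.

Answer: 0

Derivation:
After 'push 0': [0]
After 'dup': [0, 0]
After 'add': [0]
After 'dup': [0, 0]
After 'dup': [0, 0, 0]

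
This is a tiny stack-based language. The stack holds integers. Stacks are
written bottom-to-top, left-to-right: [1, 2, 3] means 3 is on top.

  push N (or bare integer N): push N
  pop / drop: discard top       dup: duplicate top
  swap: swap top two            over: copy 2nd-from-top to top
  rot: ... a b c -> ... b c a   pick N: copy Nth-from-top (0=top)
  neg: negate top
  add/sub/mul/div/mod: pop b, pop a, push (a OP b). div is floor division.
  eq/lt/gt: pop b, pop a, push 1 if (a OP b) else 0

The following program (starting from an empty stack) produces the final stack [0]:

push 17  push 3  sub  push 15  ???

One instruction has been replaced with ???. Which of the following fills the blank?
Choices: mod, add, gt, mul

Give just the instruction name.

Answer: gt

Derivation:
Stack before ???: [14, 15]
Stack after ???:  [0]
Checking each choice:
  mod: produces [14]
  add: produces [29]
  gt: MATCH
  mul: produces [210]


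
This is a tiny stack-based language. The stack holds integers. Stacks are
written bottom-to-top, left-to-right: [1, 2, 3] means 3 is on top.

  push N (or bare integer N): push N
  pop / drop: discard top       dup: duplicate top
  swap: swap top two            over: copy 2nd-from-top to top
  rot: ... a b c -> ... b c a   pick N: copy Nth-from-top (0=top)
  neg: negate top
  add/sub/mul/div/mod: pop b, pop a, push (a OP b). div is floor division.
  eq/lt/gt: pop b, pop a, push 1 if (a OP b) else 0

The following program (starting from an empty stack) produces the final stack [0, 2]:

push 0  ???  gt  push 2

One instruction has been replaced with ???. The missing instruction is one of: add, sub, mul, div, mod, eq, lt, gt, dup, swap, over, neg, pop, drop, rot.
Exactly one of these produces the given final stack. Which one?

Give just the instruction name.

Stack before ???: [0]
Stack after ???:  [0, 0]
The instruction that transforms [0] -> [0, 0] is: dup

Answer: dup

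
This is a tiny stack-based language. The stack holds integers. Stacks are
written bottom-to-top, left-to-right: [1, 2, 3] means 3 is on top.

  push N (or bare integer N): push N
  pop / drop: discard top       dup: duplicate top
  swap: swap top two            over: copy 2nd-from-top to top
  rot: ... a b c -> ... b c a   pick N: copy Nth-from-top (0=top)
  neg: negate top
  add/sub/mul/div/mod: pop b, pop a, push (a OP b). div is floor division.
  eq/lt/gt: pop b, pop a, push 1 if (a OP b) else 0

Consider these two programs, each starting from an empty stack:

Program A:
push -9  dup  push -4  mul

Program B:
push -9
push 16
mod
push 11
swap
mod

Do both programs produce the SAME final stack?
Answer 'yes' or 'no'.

Program A trace:
  After 'push -9': [-9]
  After 'dup': [-9, -9]
  After 'push -4': [-9, -9, -4]
  After 'mul': [-9, 36]
Program A final stack: [-9, 36]

Program B trace:
  After 'push -9': [-9]
  After 'push 16': [-9, 16]
  After 'mod': [7]
  After 'push 11': [7, 11]
  After 'swap': [11, 7]
  After 'mod': [4]
Program B final stack: [4]
Same: no

Answer: no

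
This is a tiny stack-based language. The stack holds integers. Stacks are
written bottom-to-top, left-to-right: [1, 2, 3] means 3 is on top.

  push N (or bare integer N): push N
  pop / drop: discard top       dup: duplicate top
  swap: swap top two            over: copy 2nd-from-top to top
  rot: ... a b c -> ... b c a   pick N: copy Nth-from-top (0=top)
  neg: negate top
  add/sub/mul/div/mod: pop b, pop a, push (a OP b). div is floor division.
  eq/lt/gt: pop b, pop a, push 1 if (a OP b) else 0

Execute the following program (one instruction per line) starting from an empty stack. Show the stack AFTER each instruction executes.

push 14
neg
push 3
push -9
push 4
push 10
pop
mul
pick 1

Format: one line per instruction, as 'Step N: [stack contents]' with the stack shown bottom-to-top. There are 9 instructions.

Step 1: [14]
Step 2: [-14]
Step 3: [-14, 3]
Step 4: [-14, 3, -9]
Step 5: [-14, 3, -9, 4]
Step 6: [-14, 3, -9, 4, 10]
Step 7: [-14, 3, -9, 4]
Step 8: [-14, 3, -36]
Step 9: [-14, 3, -36, 3]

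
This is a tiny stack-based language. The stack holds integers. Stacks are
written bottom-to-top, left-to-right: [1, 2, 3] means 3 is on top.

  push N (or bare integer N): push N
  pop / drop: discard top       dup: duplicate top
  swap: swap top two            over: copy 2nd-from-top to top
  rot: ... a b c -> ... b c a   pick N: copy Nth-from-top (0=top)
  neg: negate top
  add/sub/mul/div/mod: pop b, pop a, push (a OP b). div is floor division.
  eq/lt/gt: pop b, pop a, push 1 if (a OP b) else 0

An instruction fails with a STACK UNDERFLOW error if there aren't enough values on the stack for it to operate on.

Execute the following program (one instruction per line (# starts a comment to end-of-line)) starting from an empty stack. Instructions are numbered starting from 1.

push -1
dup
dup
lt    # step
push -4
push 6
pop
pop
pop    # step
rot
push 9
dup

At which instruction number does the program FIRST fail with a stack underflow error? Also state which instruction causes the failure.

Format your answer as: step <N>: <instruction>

Answer: step 10: rot

Derivation:
Step 1 ('push -1'): stack = [-1], depth = 1
Step 2 ('dup'): stack = [-1, -1], depth = 2
Step 3 ('dup'): stack = [-1, -1, -1], depth = 3
Step 4 ('lt'): stack = [-1, 0], depth = 2
Step 5 ('push -4'): stack = [-1, 0, -4], depth = 3
Step 6 ('push 6'): stack = [-1, 0, -4, 6], depth = 4
Step 7 ('pop'): stack = [-1, 0, -4], depth = 3
Step 8 ('pop'): stack = [-1, 0], depth = 2
Step 9 ('pop'): stack = [-1], depth = 1
Step 10 ('rot'): needs 3 value(s) but depth is 1 — STACK UNDERFLOW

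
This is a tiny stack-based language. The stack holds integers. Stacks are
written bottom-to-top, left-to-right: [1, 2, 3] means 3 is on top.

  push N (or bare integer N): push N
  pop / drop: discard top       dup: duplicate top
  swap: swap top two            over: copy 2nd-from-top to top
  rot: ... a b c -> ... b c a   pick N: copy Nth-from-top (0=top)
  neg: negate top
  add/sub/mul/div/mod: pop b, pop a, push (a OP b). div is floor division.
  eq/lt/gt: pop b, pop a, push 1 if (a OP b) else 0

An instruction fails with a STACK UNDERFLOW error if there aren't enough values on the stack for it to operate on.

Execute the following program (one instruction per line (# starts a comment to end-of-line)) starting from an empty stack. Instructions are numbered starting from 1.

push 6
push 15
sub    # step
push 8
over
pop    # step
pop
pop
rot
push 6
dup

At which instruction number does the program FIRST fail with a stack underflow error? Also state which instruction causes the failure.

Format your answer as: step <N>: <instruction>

Step 1 ('push 6'): stack = [6], depth = 1
Step 2 ('push 15'): stack = [6, 15], depth = 2
Step 3 ('sub'): stack = [-9], depth = 1
Step 4 ('push 8'): stack = [-9, 8], depth = 2
Step 5 ('over'): stack = [-9, 8, -9], depth = 3
Step 6 ('pop'): stack = [-9, 8], depth = 2
Step 7 ('pop'): stack = [-9], depth = 1
Step 8 ('pop'): stack = [], depth = 0
Step 9 ('rot'): needs 3 value(s) but depth is 0 — STACK UNDERFLOW

Answer: step 9: rot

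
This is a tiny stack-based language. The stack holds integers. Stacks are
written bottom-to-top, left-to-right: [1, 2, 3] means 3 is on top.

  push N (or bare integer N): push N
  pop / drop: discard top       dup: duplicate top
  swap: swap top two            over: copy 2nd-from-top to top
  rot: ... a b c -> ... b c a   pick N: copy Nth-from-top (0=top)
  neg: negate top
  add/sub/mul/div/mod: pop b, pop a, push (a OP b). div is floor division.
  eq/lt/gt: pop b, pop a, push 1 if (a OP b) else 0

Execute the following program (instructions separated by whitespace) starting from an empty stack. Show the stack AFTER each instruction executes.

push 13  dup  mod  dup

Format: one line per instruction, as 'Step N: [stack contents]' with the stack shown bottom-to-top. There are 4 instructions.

Step 1: [13]
Step 2: [13, 13]
Step 3: [0]
Step 4: [0, 0]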